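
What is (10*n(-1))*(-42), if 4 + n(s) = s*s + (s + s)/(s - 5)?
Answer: 1120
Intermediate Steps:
n(s) = -4 + s**2 + 2*s/(-5 + s) (n(s) = -4 + (s*s + (s + s)/(s - 5)) = -4 + (s**2 + (2*s)/(-5 + s)) = -4 + (s**2 + 2*s/(-5 + s)) = -4 + s**2 + 2*s/(-5 + s))
(10*n(-1))*(-42) = (10*((20 + (-1)**3 - 5*(-1)**2 - 2*(-1))/(-5 - 1)))*(-42) = (10*((20 - 1 - 5*1 + 2)/(-6)))*(-42) = (10*(-(20 - 1 - 5 + 2)/6))*(-42) = (10*(-1/6*16))*(-42) = (10*(-8/3))*(-42) = -80/3*(-42) = 1120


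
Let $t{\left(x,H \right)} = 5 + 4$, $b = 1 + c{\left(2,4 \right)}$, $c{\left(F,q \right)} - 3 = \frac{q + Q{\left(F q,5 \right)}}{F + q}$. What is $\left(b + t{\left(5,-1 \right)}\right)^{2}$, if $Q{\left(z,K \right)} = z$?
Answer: $225$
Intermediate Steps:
$c{\left(F,q \right)} = 3 + \frac{q + F q}{F + q}$
$b = 6$ ($b = 1 + \frac{3 \cdot 2 + 4 \cdot 4 + 2 \cdot 4}{2 + 4} = 1 + \frac{6 + 16 + 8}{6} = 1 + \frac{1}{6} \cdot 30 = 1 + 5 = 6$)
$t{\left(x,H \right)} = 9$
$\left(b + t{\left(5,-1 \right)}\right)^{2} = \left(6 + 9\right)^{2} = 15^{2} = 225$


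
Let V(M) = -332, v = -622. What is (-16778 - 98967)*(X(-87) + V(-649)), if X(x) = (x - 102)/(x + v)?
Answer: 27223108255/709 ≈ 3.8396e+7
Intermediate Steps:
X(x) = (-102 + x)/(-622 + x) (X(x) = (x - 102)/(x - 622) = (-102 + x)/(-622 + x))
(-16778 - 98967)*(X(-87) + V(-649)) = (-16778 - 98967)*((-102 - 87)/(-622 - 87) - 332) = -115745*(-189/(-709) - 332) = -115745*(-1/709*(-189) - 332) = -115745*(189/709 - 332) = -115745*(-235199/709) = 27223108255/709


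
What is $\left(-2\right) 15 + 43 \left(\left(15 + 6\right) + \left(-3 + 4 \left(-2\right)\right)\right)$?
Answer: $400$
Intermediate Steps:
$\left(-2\right) 15 + 43 \left(\left(15 + 6\right) + \left(-3 + 4 \left(-2\right)\right)\right) = -30 + 43 \left(21 - 11\right) = -30 + 43 \cdot 10 = -30 + 430 = 400$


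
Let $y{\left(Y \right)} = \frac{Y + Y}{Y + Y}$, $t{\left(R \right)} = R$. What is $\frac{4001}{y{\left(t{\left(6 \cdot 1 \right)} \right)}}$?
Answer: $4001$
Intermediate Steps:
$y{\left(Y \right)} = 1$ ($y{\left(Y \right)} = \frac{2 Y}{2 Y} = 2 Y \frac{1}{2 Y} = 1$)
$\frac{4001}{y{\left(t{\left(6 \cdot 1 \right)} \right)}} = \frac{4001}{1} = 4001 \cdot 1 = 4001$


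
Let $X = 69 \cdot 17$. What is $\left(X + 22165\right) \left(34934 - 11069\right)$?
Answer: $556961370$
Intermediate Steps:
$X = 1173$
$\left(X + 22165\right) \left(34934 - 11069\right) = \left(1173 + 22165\right) \left(34934 - 11069\right) = 23338 \cdot 23865 = 556961370$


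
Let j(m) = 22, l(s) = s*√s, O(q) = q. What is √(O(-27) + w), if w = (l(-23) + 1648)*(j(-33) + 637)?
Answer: √(1086005 - 15157*I*√23) ≈ 1042.7 - 34.857*I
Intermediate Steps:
l(s) = s^(3/2)
w = 1086032 - 15157*I*√23 (w = ((-23)^(3/2) + 1648)*(22 + 637) = (-23*I*√23 + 1648)*659 = (1648 - 23*I*√23)*659 = 1086032 - 15157*I*√23 ≈ 1.086e+6 - 72690.0*I)
√(O(-27) + w) = √(-27 + (1086032 - 15157*I*√23)) = √(1086005 - 15157*I*√23)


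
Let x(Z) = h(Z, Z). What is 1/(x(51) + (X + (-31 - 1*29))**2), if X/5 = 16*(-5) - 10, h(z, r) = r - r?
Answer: 1/260100 ≈ 3.8447e-6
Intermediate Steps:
h(z, r) = 0
x(Z) = 0
X = -450 (X = 5*(16*(-5) - 10) = 5*(-80 - 10) = 5*(-90) = -450)
1/(x(51) + (X + (-31 - 1*29))**2) = 1/(0 + (-450 + (-31 - 1*29))**2) = 1/(0 + (-450 + (-31 - 29))**2) = 1/(0 + (-450 - 60)**2) = 1/(0 + (-510)**2) = 1/(0 + 260100) = 1/260100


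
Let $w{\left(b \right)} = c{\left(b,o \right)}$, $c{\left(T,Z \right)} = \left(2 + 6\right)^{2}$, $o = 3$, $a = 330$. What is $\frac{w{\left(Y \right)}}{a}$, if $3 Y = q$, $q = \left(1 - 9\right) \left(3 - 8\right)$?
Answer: $\frac{32}{165} \approx 0.19394$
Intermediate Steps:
$q = 40$ ($q = \left(1 - 9\right) \left(-5\right) = \left(-8\right) \left(-5\right) = 40$)
$Y = \frac{40}{3}$ ($Y = \frac{1}{3} \cdot 40 = \frac{40}{3} \approx 13.333$)
$c{\left(T,Z \right)} = 64$ ($c{\left(T,Z \right)} = 8^{2} = 64$)
$w{\left(b \right)} = 64$
$\frac{w{\left(Y \right)}}{a} = \frac{64}{330} = 64 \cdot \frac{1}{330} = \frac{32}{165}$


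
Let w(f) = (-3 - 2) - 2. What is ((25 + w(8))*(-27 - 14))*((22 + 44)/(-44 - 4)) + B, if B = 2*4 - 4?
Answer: 4075/4 ≈ 1018.8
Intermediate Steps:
w(f) = -7 (w(f) = -5 - 2 = -7)
B = 4 (B = 8 - 4 = 4)
((25 + w(8))*(-27 - 14))*((22 + 44)/(-44 - 4)) + B = ((25 - 7)*(-27 - 14))*((22 + 44)/(-44 - 4)) + 4 = (18*(-41))*(66/(-48)) + 4 = -48708*(-1)/48 + 4 = -738*(-11/8) + 4 = 4059/4 + 4 = 4075/4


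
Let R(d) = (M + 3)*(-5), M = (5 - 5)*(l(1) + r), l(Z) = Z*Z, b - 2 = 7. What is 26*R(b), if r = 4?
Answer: -390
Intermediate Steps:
b = 9 (b = 2 + 7 = 9)
l(Z) = Z²
M = 0 (M = (5 - 5)*(1² + 4) = 0*(1 + 4) = 0*5 = 0)
R(d) = -15 (R(d) = (0 + 3)*(-5) = 3*(-5) = -15)
26*R(b) = 26*(-15) = -390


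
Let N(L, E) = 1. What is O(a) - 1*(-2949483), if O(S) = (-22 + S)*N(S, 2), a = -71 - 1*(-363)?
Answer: 2949753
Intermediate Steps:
a = 292 (a = -71 + 363 = 292)
O(S) = -22 + S (O(S) = (-22 + S)*1 = -22 + S)
O(a) - 1*(-2949483) = (-22 + 292) - 1*(-2949483) = 270 + 2949483 = 2949753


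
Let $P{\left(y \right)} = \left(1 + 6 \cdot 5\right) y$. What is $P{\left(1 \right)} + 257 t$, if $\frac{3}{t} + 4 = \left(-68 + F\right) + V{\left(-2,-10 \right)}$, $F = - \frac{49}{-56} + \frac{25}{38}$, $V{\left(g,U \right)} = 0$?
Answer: $\frac{214849}{10711} \approx 20.059$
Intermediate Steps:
$P{\left(y \right)} = 31 y$ ($P{\left(y \right)} = \left(1 + 30\right) y = 31 y$)
$F = \frac{233}{152}$ ($F = \left(-49\right) \left(- \frac{1}{56}\right) + 25 \cdot \frac{1}{38} = \frac{7}{8} + \frac{25}{38} = \frac{233}{152} \approx 1.5329$)
$t = - \frac{456}{10711}$ ($t = \frac{3}{-4 + \left(\left(-68 + \frac{233}{152}\right) + 0\right)} = \frac{3}{-4 + \left(- \frac{10103}{152} + 0\right)} = \frac{3}{-4 - \frac{10103}{152}} = \frac{3}{- \frac{10711}{152}} = 3 \left(- \frac{152}{10711}\right) = - \frac{456}{10711} \approx -0.042573$)
$P{\left(1 \right)} + 257 t = 31 \cdot 1 + 257 \left(- \frac{456}{10711}\right) = 31 - \frac{117192}{10711} = \frac{214849}{10711}$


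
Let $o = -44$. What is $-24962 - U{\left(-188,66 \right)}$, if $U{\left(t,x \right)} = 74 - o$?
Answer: $-25080$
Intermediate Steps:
$U{\left(t,x \right)} = 118$ ($U{\left(t,x \right)} = 74 - -44 = 74 + 44 = 118$)
$-24962 - U{\left(-188,66 \right)} = -24962 - 118 = -25080$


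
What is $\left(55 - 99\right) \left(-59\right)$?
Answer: $2596$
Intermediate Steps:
$\left(55 - 99\right) \left(-59\right) = \left(-44\right) \left(-59\right) = 2596$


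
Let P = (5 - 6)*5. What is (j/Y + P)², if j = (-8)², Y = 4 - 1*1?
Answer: 2401/9 ≈ 266.78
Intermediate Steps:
Y = 3 (Y = 4 - 1 = 3)
j = 64
P = -5 (P = -1*5 = -5)
(j/Y + P)² = (64/3 - 5)² = (49/3)² = 2401/9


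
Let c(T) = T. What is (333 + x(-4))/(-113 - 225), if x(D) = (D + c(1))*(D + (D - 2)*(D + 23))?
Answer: -687/338 ≈ -2.0325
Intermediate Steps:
x(D) = (1 + D)*(D + (-2 + D)*(23 + D)) (x(D) = (D + 1)*(D + (D - 2)*(D + 23)) = (1 + D)*(D + (-2 + D)*(23 + D)))
(333 + x(-4))/(-113 - 225) = (333 + (-46 + (-4)**3 - 24*(-4) + 23*(-4)**2))/(-113 - 225) = (333 + (-46 - 64 + 96 + 23*16))/(-338) = (333 + (-46 - 64 + 96 + 368))*(-1/338) = (333 + 354)*(-1/338) = 687*(-1/338) = -687/338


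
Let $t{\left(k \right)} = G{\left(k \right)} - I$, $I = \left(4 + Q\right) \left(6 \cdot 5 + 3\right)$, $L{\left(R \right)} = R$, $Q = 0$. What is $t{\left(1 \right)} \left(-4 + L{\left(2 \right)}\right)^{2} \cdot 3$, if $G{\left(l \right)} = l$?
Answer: $-1572$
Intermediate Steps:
$I = 132$ ($I = \left(4 + 0\right) \left(6 \cdot 5 + 3\right) = 4 \left(30 + 3\right) = 4 \cdot 33 = 132$)
$t{\left(k \right)} = -132 + k$ ($t{\left(k \right)} = k - 132 = -132 + k$)
$t{\left(1 \right)} \left(-4 + L{\left(2 \right)}\right)^{2} \cdot 3 = \left(-132 + 1\right) \left(-4 + 2\right)^{2} \cdot 3 = - 131 \left(-2\right)^{2} \cdot 3 = \left(-131\right) 4 \cdot 3 = \left(-524\right) 3 = -1572$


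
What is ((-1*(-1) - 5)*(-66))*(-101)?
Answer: -26664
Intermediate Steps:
((-1*(-1) - 5)*(-66))*(-101) = ((1 - 5)*(-66))*(-101) = -4*(-66)*(-101) = 264*(-101) = -26664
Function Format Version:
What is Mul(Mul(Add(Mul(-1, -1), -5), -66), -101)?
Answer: -26664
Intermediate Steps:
Mul(Mul(Add(Mul(-1, -1), -5), -66), -101) = Mul(Mul(Add(1, -5), -66), -101) = Mul(Mul(-4, -66), -101) = Mul(264, -101) = -26664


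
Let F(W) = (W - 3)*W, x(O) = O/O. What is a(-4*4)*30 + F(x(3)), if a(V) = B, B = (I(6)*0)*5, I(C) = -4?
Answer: -2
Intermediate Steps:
B = 0 (B = -4*0*5 = 0*5 = 0)
a(V) = 0
x(O) = 1
F(W) = W*(-3 + W) (F(W) = (-3 + W)*W = W*(-3 + W))
a(-4*4)*30 + F(x(3)) = 0*30 + 1*(-3 + 1) = 0 + 1*(-2) = 0 - 2 = -2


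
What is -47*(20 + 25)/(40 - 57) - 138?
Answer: -231/17 ≈ -13.588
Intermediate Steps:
-47*(20 + 25)/(40 - 57) - 138 = -2115/(-17) - 138 = -2115*(-1)/17 - 138 = -47*(-45/17) - 138 = 2115/17 - 138 = -231/17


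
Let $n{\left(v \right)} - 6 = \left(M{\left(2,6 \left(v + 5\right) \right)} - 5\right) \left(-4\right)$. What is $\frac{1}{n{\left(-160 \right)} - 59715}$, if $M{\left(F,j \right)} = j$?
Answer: $- \frac{1}{55969} \approx -1.7867 \cdot 10^{-5}$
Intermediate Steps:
$n{\left(v \right)} = -94 - 24 v$ ($n{\left(v \right)} = 6 + \left(6 \left(v + 5\right) - 5\right) \left(-4\right) = 6 + \left(6 \left(5 + v\right) - 5\right) \left(-4\right) = 6 + \left(\left(30 + 6 v\right) - 5\right) \left(-4\right) = 6 + \left(25 + 6 v\right) \left(-4\right) = 6 - \left(100 + 24 v\right) = -94 - 24 v$)
$\frac{1}{n{\left(-160 \right)} - 59715} = \frac{1}{\left(-94 - -3840\right) - 59715} = \frac{1}{\left(-94 + 3840\right) - 59715} = \frac{1}{3746 - 59715} = \frac{1}{-55969} = - \frac{1}{55969}$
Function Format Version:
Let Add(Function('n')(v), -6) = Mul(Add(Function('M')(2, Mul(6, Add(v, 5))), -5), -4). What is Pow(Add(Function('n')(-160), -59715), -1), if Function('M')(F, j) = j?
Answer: Rational(-1, 55969) ≈ -1.7867e-5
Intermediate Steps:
Function('n')(v) = Add(-94, Mul(-24, v)) (Function('n')(v) = Add(6, Mul(Add(Mul(6, Add(v, 5)), -5), -4)) = Add(6, Mul(Add(Mul(6, Add(5, v)), -5), -4)) = Add(6, Mul(Add(Add(30, Mul(6, v)), -5), -4)) = Add(6, Mul(Add(25, Mul(6, v)), -4)) = Add(6, Add(-100, Mul(-24, v))) = Add(-94, Mul(-24, v)))
Pow(Add(Function('n')(-160), -59715), -1) = Pow(Add(Add(-94, Mul(-24, -160)), -59715), -1) = Pow(Add(Add(-94, 3840), -59715), -1) = Pow(Add(3746, -59715), -1) = Pow(-55969, -1) = Rational(-1, 55969)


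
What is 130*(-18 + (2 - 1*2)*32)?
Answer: -2340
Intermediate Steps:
130*(-18 + (2 - 1*2)*32) = 130*(-18 + (2 - 2)*32) = 130*(-18 + 0*32) = 130*(-18 + 0) = 130*(-18) = -2340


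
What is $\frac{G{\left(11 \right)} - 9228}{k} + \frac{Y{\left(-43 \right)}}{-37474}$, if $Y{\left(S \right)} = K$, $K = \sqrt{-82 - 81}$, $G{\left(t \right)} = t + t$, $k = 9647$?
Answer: $- \frac{9206}{9647} - \frac{i \sqrt{163}}{37474} \approx -0.95429 - 0.00034069 i$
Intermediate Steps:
$G{\left(t \right)} = 2 t$
$K = i \sqrt{163}$ ($K = \sqrt{-163} = i \sqrt{163} \approx 12.767 i$)
$Y{\left(S \right)} = i \sqrt{163}$
$\frac{G{\left(11 \right)} - 9228}{k} + \frac{Y{\left(-43 \right)}}{-37474} = \frac{2 \cdot 11 - 9228}{9647} + \frac{i \sqrt{163}}{-37474} = \left(22 - 9228\right) \frac{1}{9647} + i \sqrt{163} \left(- \frac{1}{37474}\right) = \left(-9206\right) \frac{1}{9647} - \frac{i \sqrt{163}}{37474} = - \frac{9206}{9647} - \frac{i \sqrt{163}}{37474}$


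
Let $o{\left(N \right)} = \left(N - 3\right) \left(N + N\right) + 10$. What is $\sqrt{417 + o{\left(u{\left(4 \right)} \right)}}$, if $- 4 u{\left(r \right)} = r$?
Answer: $\sqrt{435} \approx 20.857$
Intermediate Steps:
$u{\left(r \right)} = - \frac{r}{4}$
$o{\left(N \right)} = 10 + 2 N \left(-3 + N\right)$ ($o{\left(N \right)} = \left(-3 + N\right) 2 N + 10 = 2 N \left(-3 + N\right) + 10 = 10 + 2 N \left(-3 + N\right)$)
$\sqrt{417 + o{\left(u{\left(4 \right)} \right)}} = \sqrt{417 + \left(10 - 6 \left(\left(- \frac{1}{4}\right) 4\right) + 2 \left(\left(- \frac{1}{4}\right) 4\right)^{2}\right)} = \sqrt{417 + \left(10 - -6 + 2 \left(-1\right)^{2}\right)} = \sqrt{417 + \left(10 + 6 + 2 \cdot 1\right)} = \sqrt{417 + \left(10 + 6 + 2\right)} = \sqrt{417 + 18} = \sqrt{435}$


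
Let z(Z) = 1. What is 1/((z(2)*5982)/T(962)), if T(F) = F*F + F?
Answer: 154401/997 ≈ 154.87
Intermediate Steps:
T(F) = F + F**2 (T(F) = F**2 + F = F + F**2)
1/((z(2)*5982)/T(962)) = 1/((1*5982)/((962*(1 + 962)))) = 1/(5982/((962*963))) = 1/(5982/926406) = 1/(5982*(1/926406)) = 1/(997/154401) = 154401/997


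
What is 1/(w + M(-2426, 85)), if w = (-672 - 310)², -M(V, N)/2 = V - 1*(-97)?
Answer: 1/968982 ≈ 1.0320e-6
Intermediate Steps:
M(V, N) = -194 - 2*V (M(V, N) = -2*(V - 1*(-97)) = -2*(V + 97) = -2*(97 + V) = -194 - 2*V)
w = 964324 (w = (-982)² = 964324)
1/(w + M(-2426, 85)) = 1/(964324 + (-194 - 2*(-2426))) = 1/(964324 + (-194 + 4852)) = 1/(964324 + 4658) = 1/968982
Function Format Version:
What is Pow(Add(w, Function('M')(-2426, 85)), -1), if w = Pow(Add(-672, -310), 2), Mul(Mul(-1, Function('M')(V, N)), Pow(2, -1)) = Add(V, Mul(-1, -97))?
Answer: Rational(1, 968982) ≈ 1.0320e-6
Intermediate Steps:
Function('M')(V, N) = Add(-194, Mul(-2, V)) (Function('M')(V, N) = Mul(-2, Add(V, Mul(-1, -97))) = Mul(-2, Add(V, 97)) = Mul(-2, Add(97, V)) = Add(-194, Mul(-2, V)))
w = 964324 (w = Pow(-982, 2) = 964324)
Pow(Add(w, Function('M')(-2426, 85)), -1) = Pow(Add(964324, Add(-194, Mul(-2, -2426))), -1) = Pow(Add(964324, Add(-194, 4852)), -1) = Pow(Add(964324, 4658), -1) = Pow(968982, -1) = Rational(1, 968982)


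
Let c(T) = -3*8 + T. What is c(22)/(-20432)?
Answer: 1/10216 ≈ 9.7886e-5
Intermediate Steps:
c(T) = -24 + T
c(22)/(-20432) = (-24 + 22)/(-20432) = -2*(-1/20432) = 1/10216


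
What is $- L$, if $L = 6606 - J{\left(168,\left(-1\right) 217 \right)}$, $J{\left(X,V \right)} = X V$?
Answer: $-43062$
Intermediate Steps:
$J{\left(X,V \right)} = V X$
$L = 43062$ ($L = 6606 - \left(-1\right) 217 \cdot 168 = 6606 - \left(-217\right) 168 = 6606 - -36456 = 6606 + 36456 = 43062$)
$- L = \left(-1\right) 43062 = -43062$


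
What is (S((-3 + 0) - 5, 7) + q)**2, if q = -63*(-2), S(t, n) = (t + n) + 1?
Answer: 15876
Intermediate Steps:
S(t, n) = 1 + n + t (S(t, n) = (n + t) + 1 = 1 + n + t)
q = 126
(S((-3 + 0) - 5, 7) + q)**2 = ((1 + 7 + ((-3 + 0) - 5)) + 126)**2 = ((1 + 7 + (-3 - 5)) + 126)**2 = ((1 + 7 - 8) + 126)**2 = (0 + 126)**2 = 126**2 = 15876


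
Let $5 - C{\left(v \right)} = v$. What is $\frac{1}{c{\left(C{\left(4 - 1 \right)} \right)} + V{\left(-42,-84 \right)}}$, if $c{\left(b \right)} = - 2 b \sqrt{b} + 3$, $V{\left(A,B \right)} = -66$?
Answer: $- \frac{63}{3937} + \frac{4 \sqrt{2}}{3937} \approx -0.014565$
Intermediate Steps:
$C{\left(v \right)} = 5 - v$
$c{\left(b \right)} = 3 - 2 b^{\frac{3}{2}}$ ($c{\left(b \right)} = - 2 b^{\frac{3}{2}} + 3 = 3 - 2 b^{\frac{3}{2}}$)
$\frac{1}{c{\left(C{\left(4 - 1 \right)} \right)} + V{\left(-42,-84 \right)}} = \frac{1}{\left(3 - 2 \left(5 - \left(4 - 1\right)\right)^{\frac{3}{2}}\right) - 66} = \frac{1}{\left(3 - 2 \left(5 - 3\right)^{\frac{3}{2}}\right) - 66} = \frac{1}{\left(3 - 2 \cdot 2^{\frac{3}{2}}\right) - 66} = \frac{1}{\left(3 - 2 \cdot 2 \sqrt{2}\right) - 66} = \frac{1}{\left(3 - 4 \sqrt{2}\right) - 66} = \frac{1}{-63 - 4 \sqrt{2}}$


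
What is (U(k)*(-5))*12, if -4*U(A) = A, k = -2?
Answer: -30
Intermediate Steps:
U(A) = -A/4
(U(k)*(-5))*12 = (-1/4*(-2)*(-5))*12 = ((1/2)*(-5))*12 = -5/2*12 = -30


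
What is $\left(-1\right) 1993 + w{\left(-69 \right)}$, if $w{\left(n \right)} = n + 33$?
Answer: $-2029$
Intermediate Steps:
$w{\left(n \right)} = 33 + n$
$\left(-1\right) 1993 + w{\left(-69 \right)} = \left(-1\right) 1993 + \left(33 - 69\right) = -1993 - 36 = -2029$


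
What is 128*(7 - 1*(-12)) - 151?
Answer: 2281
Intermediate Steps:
128*(7 - 1*(-12)) - 151 = 128*(7 + 12) - 151 = 128*19 - 151 = 2432 - 151 = 2281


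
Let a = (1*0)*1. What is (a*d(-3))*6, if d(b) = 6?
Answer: 0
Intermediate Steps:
a = 0 (a = 0*1 = 0)
(a*d(-3))*6 = (0*6)*6 = 0*6 = 0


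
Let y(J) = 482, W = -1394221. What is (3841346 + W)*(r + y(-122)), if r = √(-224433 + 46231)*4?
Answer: 1179514250 + 9788500*I*√178202 ≈ 1.1795e+9 + 4.1321e+9*I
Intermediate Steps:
r = 4*I*√178202 (r = √(-178202)*4 = (I*√178202)*4 = 4*I*√178202 ≈ 1688.6*I)
(3841346 + W)*(r + y(-122)) = (3841346 - 1394221)*(4*I*√178202 + 482) = 2447125*(482 + 4*I*√178202) = 1179514250 + 9788500*I*√178202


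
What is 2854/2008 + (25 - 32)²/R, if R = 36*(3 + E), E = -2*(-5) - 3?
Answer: 140729/90360 ≈ 1.5574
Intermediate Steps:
E = 7 (E = 10 - 3 = 7)
R = 360 (R = 36*(3 + 7) = 36*10 = 360)
2854/2008 + (25 - 32)²/R = 2854/2008 + (25 - 32)²/360 = 2854*(1/2008) + (-7)²*(1/360) = 1427/1004 + 49*(1/360) = 1427/1004 + 49/360 = 140729/90360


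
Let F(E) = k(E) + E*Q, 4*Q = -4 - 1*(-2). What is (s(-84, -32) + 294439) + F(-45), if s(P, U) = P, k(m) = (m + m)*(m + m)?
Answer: 604955/2 ≈ 3.0248e+5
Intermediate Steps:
k(m) = 4*m² (k(m) = (2*m)*(2*m) = 4*m²)
Q = -½ (Q = (-4 - 1*(-2))/4 = (-4 + 2)/4 = (¼)*(-2) = -½ ≈ -0.50000)
F(E) = 4*E² - E/2 (F(E) = 4*E² + E*(-½) = 4*E² - E/2)
(s(-84, -32) + 294439) + F(-45) = (-84 + 294439) + (½)*(-45)*(-1 + 8*(-45)) = 294355 + (½)*(-45)*(-1 - 360) = 294355 + (½)*(-45)*(-361) = 294355 + 16245/2 = 604955/2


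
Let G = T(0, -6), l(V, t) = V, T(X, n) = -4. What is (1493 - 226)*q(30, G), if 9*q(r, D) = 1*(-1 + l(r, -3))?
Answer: 36743/9 ≈ 4082.6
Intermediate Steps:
G = -4
q(r, D) = -⅑ + r/9 (q(r, D) = (1*(-1 + r))/9 = (-1 + r)/9 = -⅑ + r/9)
(1493 - 226)*q(30, G) = (1493 - 226)*(-⅑ + (⅑)*30) = 1267*(-⅑ + 10/3) = 1267*(29/9) = 36743/9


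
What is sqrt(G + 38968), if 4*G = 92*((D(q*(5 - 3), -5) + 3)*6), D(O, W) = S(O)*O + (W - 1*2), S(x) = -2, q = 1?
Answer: 2*sqrt(9466) ≈ 194.59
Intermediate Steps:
D(O, W) = -2 + W - 2*O (D(O, W) = -2*O + (W - 1*2) = -2*O + (W - 2) = -2*O + (-2 + W) = -2 + W - 2*O)
G = -1104 (G = (92*(((-2 - 5 - 2*(5 - 3)) + 3)*6))/4 = (92*(((-2 - 5 - 2*2) + 3)*6))/4 = (92*(((-2 - 5 - 4) + 3)*6))/4 = (92*((-11 + 3)*6))/4 = (92*(-8*6))/4 = (92*(-48))/4 = (1/4)*(-4416) = -1104)
sqrt(G + 38968) = sqrt(-1104 + 38968) = sqrt(37864) = 2*sqrt(9466)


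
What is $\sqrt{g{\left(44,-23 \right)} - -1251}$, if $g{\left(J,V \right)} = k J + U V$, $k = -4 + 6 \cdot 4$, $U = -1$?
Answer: $\sqrt{2154} \approx 46.411$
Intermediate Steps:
$k = 20$ ($k = -4 + 24 = 20$)
$g{\left(J,V \right)} = - V + 20 J$ ($g{\left(J,V \right)} = 20 J - V = - V + 20 J$)
$\sqrt{g{\left(44,-23 \right)} - -1251} = \sqrt{\left(\left(-1\right) \left(-23\right) + 20 \cdot 44\right) - -1251} = \sqrt{\left(23 + 880\right) + 1251} = \sqrt{903 + 1251} = \sqrt{2154}$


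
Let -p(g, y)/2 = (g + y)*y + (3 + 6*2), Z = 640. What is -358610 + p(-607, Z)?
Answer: -400880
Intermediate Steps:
p(g, y) = -30 - 2*y*(g + y) (p(g, y) = -2*((g + y)*y + (3 + 6*2)) = -2*(y*(g + y) + (3 + 12)) = -2*(y*(g + y) + 15) = -2*(15 + y*(g + y)) = -30 - 2*y*(g + y))
-358610 + p(-607, Z) = -358610 + (-30 - 2*640² - 2*(-607)*640) = -358610 + (-30 - 2*409600 + 776960) = -358610 + (-30 - 819200 + 776960) = -358610 - 42270 = -400880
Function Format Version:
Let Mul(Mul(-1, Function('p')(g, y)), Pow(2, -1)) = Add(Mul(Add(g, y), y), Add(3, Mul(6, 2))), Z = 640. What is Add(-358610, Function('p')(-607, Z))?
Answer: -400880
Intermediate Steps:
Function('p')(g, y) = Add(-30, Mul(-2, y, Add(g, y))) (Function('p')(g, y) = Mul(-2, Add(Mul(Add(g, y), y), Add(3, Mul(6, 2)))) = Mul(-2, Add(Mul(y, Add(g, y)), Add(3, 12))) = Mul(-2, Add(Mul(y, Add(g, y)), 15)) = Mul(-2, Add(15, Mul(y, Add(g, y)))) = Add(-30, Mul(-2, y, Add(g, y))))
Add(-358610, Function('p')(-607, Z)) = Add(-358610, Add(-30, Mul(-2, Pow(640, 2)), Mul(-2, -607, 640))) = Add(-358610, Add(-30, Mul(-2, 409600), 776960)) = Add(-358610, Add(-30, -819200, 776960)) = Add(-358610, -42270) = -400880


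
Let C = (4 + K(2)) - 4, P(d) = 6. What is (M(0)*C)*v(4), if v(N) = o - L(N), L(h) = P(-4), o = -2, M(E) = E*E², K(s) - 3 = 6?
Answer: 0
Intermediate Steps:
K(s) = 9 (K(s) = 3 + 6 = 9)
M(E) = E³
C = 9 (C = (4 + 9) - 4 = 13 - 4 = 9)
L(h) = 6
v(N) = -8 (v(N) = -2 - 1*6 = -2 - 6 = -8)
(M(0)*C)*v(4) = (0³*9)*(-8) = (0*9)*(-8) = 0*(-8) = 0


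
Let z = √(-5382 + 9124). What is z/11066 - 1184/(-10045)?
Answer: 1184/10045 + √3742/11066 ≈ 0.12340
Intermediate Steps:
z = √3742 ≈ 61.172
z/11066 - 1184/(-10045) = √3742/11066 - 1184/(-10045) = √3742*(1/11066) - 1184*(-1/10045) = √3742/11066 + 1184/10045 = 1184/10045 + √3742/11066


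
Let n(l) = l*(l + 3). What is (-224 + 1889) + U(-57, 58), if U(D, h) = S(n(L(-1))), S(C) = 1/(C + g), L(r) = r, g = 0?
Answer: 3329/2 ≈ 1664.5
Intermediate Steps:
n(l) = l*(3 + l)
S(C) = 1/C (S(C) = 1/(C + 0) = 1/C)
U(D, h) = -½ (U(D, h) = 1/(-(3 - 1)) = 1/(-1*2) = 1/(-2) = -½)
(-224 + 1889) + U(-57, 58) = (-224 + 1889) - ½ = 1665 - ½ = 3329/2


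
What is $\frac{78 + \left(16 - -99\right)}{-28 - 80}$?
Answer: $- \frac{193}{108} \approx -1.787$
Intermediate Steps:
$\frac{78 + \left(16 - -99\right)}{-28 - 80} = \frac{78 + \left(16 + 99\right)}{-108} = \left(78 + 115\right) \left(- \frac{1}{108}\right) = 193 \left(- \frac{1}{108}\right) = - \frac{193}{108}$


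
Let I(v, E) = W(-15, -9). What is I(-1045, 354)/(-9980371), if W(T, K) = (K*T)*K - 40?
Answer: 1255/9980371 ≈ 0.00012575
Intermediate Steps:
W(T, K) = -40 + T*K² (W(T, K) = T*K² - 40 = -40 + T*K²)
I(v, E) = -1255 (I(v, E) = -40 - 15*(-9)² = -40 - 15*81 = -40 - 1215 = -1255)
I(-1045, 354)/(-9980371) = -1255/(-9980371) = -1255*(-1/9980371) = 1255/9980371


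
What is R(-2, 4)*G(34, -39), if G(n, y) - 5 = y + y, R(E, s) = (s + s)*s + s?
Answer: -2628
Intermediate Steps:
R(E, s) = s + 2*s² (R(E, s) = (2*s)*s + s = 2*s² + s = s + 2*s²)
G(n, y) = 5 + 2*y (G(n, y) = 5 + (y + y) = 5 + 2*y)
R(-2, 4)*G(34, -39) = (4*(1 + 2*4))*(5 + 2*(-39)) = (4*(1 + 8))*(5 - 78) = (4*9)*(-73) = 36*(-73) = -2628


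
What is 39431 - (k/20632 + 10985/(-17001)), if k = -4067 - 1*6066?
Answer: 13831399118045/350764632 ≈ 39432.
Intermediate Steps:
k = -10133 (k = -4067 - 6066 = -10133)
39431 - (k/20632 + 10985/(-17001)) = 39431 - (-10133/20632 + 10985/(-17001)) = 39431 - (-10133*1/20632 + 10985*(-1/17001)) = 39431 - (-10133/20632 - 10985/17001) = 39431 - 1*(-398913653/350764632) = 39431 + 398913653/350764632 = 13831399118045/350764632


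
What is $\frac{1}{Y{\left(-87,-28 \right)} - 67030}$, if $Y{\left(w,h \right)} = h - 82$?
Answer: $- \frac{1}{67140} \approx -1.4894 \cdot 10^{-5}$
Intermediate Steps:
$Y{\left(w,h \right)} = -82 + h$
$\frac{1}{Y{\left(-87,-28 \right)} - 67030} = \frac{1}{\left(-82 - 28\right) - 67030} = \frac{1}{-110 - 67030} = \frac{1}{-67140} = - \frac{1}{67140}$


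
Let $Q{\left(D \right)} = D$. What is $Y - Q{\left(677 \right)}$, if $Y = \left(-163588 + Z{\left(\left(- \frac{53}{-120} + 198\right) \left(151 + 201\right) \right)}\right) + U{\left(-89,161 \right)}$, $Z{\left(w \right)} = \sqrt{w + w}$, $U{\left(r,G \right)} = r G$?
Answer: $-178594 + \frac{2 \sqrt{7858290}}{15} \approx -1.7822 \cdot 10^{5}$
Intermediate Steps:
$U{\left(r,G \right)} = G r$
$Z{\left(w \right)} = \sqrt{2} \sqrt{w}$ ($Z{\left(w \right)} = \sqrt{2 w} = \sqrt{2} \sqrt{w}$)
$Y = -177917 + \frac{2 \sqrt{7858290}}{15}$ ($Y = \left(-163588 + \sqrt{2} \sqrt{\left(- \frac{53}{-120} + 198\right) \left(151 + 201\right)}\right) + 161 \left(-89\right) = \left(-163588 + \sqrt{2} \sqrt{\left(\left(-53\right) \left(- \frac{1}{120}\right) + 198\right) 352}\right) - 14329 = \left(-163588 + \sqrt{2} \sqrt{\left(\frac{53}{120} + 198\right) 352}\right) - 14329 = \left(-163588 + \sqrt{2} \sqrt{\frac{23813}{120} \cdot 352}\right) - 14329 = \left(-163588 + \sqrt{2} \sqrt{\frac{1047772}{15}}\right) - 14329 = \left(-163588 + \sqrt{2} \frac{2 \sqrt{3929145}}{15}\right) - 14329 = \left(-163588 + \frac{2 \sqrt{7858290}}{15}\right) - 14329 = -177917 + \frac{2 \sqrt{7858290}}{15} \approx -1.7754 \cdot 10^{5}$)
$Y - Q{\left(677 \right)} = \left(-177917 + \frac{2 \sqrt{7858290}}{15}\right) - 677 = -178594 + \frac{2 \sqrt{7858290}}{15}$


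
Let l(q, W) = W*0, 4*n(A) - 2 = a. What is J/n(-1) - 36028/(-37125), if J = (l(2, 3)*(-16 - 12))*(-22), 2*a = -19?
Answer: 36028/37125 ≈ 0.97045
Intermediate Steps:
a = -19/2 (a = (1/2)*(-19) = -19/2 ≈ -9.5000)
n(A) = -15/8 (n(A) = 1/2 + (1/4)*(-19/2) = 1/2 - 19/8 = -15/8)
l(q, W) = 0
J = 0 (J = (0*(-16 - 12))*(-22) = (0*(-28))*(-22) = 0*(-22) = 0)
J/n(-1) - 36028/(-37125) = 0/(-15/8) - 36028/(-37125) = 0*(-8/15) - 36028*(-1/37125) = 0 + 36028/37125 = 36028/37125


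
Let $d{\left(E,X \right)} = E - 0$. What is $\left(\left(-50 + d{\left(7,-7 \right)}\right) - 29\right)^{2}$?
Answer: $5184$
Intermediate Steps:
$d{\left(E,X \right)} = E$ ($d{\left(E,X \right)} = E + 0 = E$)
$\left(\left(-50 + d{\left(7,-7 \right)}\right) - 29\right)^{2} = \left(\left(-50 + 7\right) - 29\right)^{2} = \left(-43 - 29\right)^{2} = \left(-72\right)^{2} = 5184$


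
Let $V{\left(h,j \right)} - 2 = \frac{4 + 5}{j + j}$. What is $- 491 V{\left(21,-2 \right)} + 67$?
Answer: $\frac{759}{4} \approx 189.75$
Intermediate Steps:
$V{\left(h,j \right)} = 2 + \frac{9}{2 j}$ ($V{\left(h,j \right)} = 2 + \frac{4 + 5}{j + j} = 2 + \frac{9}{2 j}$)
$- 491 V{\left(21,-2 \right)} + 67 = - 491 \left(2 + \frac{9}{2 \left(-2\right)}\right) + 67 = - 491 \left(2 + \frac{9}{2} \left(- \frac{1}{2}\right)\right) + 67 = - 491 \left(2 - \frac{9}{4}\right) + 67 = \left(-491\right) \left(- \frac{1}{4}\right) + 67 = \frac{491}{4} + 67 = \frac{759}{4}$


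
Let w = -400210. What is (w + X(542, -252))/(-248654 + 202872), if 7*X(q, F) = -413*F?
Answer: 192671/22891 ≈ 8.4169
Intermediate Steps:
X(q, F) = -59*F (X(q, F) = (-413*F)/7 = -59*F)
(w + X(542, -252))/(-248654 + 202872) = (-400210 - 59*(-252))/(-248654 + 202872) = (-400210 + 14868)/(-45782) = -385342*(-1/45782) = 192671/22891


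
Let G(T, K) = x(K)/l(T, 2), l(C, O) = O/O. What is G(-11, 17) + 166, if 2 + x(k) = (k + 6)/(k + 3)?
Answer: 3303/20 ≈ 165.15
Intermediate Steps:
l(C, O) = 1
x(k) = -2 + (6 + k)/(3 + k) (x(k) = -2 + (k + 6)/(k + 3) = -2 + (6 + k)/(3 + k))
G(T, K) = -K/(3 + K) (G(T, K) = -K/(3 + K)/1 = -K/(3 + K)*1 = -K/(3 + K))
G(-11, 17) + 166 = -1*17/(3 + 17) + 166 = -1*17/20 + 166 = -1*17*1/20 + 166 = -17/20 + 166 = 3303/20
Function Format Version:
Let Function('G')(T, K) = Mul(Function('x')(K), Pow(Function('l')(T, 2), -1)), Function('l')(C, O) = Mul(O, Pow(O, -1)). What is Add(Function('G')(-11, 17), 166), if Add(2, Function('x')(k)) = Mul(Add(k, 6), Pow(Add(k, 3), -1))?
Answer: Rational(3303, 20) ≈ 165.15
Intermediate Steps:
Function('l')(C, O) = 1
Function('x')(k) = Add(-2, Mul(Pow(Add(3, k), -1), Add(6, k))) (Function('x')(k) = Add(-2, Mul(Add(k, 6), Pow(Add(k, 3), -1))) = Add(-2, Mul(Add(6, k), Pow(Add(3, k), -1))) = Add(-2, Mul(Pow(Add(3, k), -1), Add(6, k))))
Function('G')(T, K) = Mul(-1, K, Pow(Add(3, K), -1)) (Function('G')(T, K) = Mul(Mul(-1, K, Pow(Add(3, K), -1)), Pow(1, -1)) = Mul(Mul(-1, K, Pow(Add(3, K), -1)), 1) = Mul(-1, K, Pow(Add(3, K), -1)))
Add(Function('G')(-11, 17), 166) = Add(Mul(-1, 17, Pow(Add(3, 17), -1)), 166) = Add(Mul(-1, 17, Pow(20, -1)), 166) = Add(Mul(-1, 17, Rational(1, 20)), 166) = Add(Rational(-17, 20), 166) = Rational(3303, 20)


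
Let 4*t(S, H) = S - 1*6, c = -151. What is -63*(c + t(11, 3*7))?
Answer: 37737/4 ≈ 9434.3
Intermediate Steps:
t(S, H) = -3/2 + S/4 (t(S, H) = (S - 1*6)/4 = (S - 6)/4 = (-6 + S)/4 = -3/2 + S/4)
-63*(c + t(11, 3*7)) = -63*(-151 + (-3/2 + (¼)*11)) = -63*(-151 + (-3/2 + 11/4)) = -63*(-151 + 5/4) = -63*(-599/4) = 37737/4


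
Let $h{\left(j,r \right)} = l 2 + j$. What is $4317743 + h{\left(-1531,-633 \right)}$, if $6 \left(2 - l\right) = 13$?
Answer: $\frac{12948635}{3} \approx 4.3162 \cdot 10^{6}$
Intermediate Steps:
$l = - \frac{1}{6}$ ($l = 2 - \frac{13}{6} = - \frac{1}{6} \approx -0.16667$)
$h{\left(j,r \right)} = - \frac{1}{3} + j$ ($h{\left(j,r \right)} = \left(- \frac{1}{6}\right) 2 + j = - \frac{1}{3} + j$)
$4317743 + h{\left(-1531,-633 \right)} = 4317743 - \frac{4594}{3} = \frac{12948635}{3}$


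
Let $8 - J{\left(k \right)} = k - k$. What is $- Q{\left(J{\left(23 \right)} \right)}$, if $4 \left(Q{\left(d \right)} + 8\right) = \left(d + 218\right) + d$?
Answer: $- \frac{101}{2} \approx -50.5$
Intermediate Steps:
$J{\left(k \right)} = 8$ ($J{\left(k \right)} = 8 - \left(k - k\right) = 8 - 0 = 8 + 0 = 8$)
$Q{\left(d \right)} = \frac{93}{2} + \frac{d}{2}$ ($Q{\left(d \right)} = -8 + \frac{\left(d + 218\right) + d}{4} = -8 + \frac{\left(218 + d\right) + d}{4} = -8 + \frac{218 + 2 d}{4} = -8 + \left(\frac{109}{2} + \frac{d}{2}\right) = \frac{93}{2} + \frac{d}{2}$)
$- Q{\left(J{\left(23 \right)} \right)} = - (\frac{93}{2} + \frac{1}{2} \cdot 8) = - (\frac{93}{2} + 4) = \left(-1\right) \frac{101}{2} = - \frac{101}{2}$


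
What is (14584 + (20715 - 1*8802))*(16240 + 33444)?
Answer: 1316476948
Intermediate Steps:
(14584 + (20715 - 1*8802))*(16240 + 33444) = (14584 + (20715 - 8802))*49684 = (14584 + 11913)*49684 = 26497*49684 = 1316476948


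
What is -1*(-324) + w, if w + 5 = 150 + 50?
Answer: 519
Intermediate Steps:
w = 195 (w = -5 + (150 + 50) = -5 + 200 = 195)
-1*(-324) + w = -1*(-324) + 195 = 324 + 195 = 519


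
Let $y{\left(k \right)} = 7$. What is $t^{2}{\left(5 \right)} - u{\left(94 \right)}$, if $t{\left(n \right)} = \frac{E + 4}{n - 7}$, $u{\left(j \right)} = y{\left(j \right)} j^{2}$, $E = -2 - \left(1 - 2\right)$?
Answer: $- \frac{247399}{4} \approx -61850.0$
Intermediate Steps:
$E = -1$ ($E = -2 - -1 = -2 + 1 = -1$)
$u{\left(j \right)} = 7 j^{2}$
$t{\left(n \right)} = \frac{3}{-7 + n}$ ($t{\left(n \right)} = \frac{-1 + 4}{n - 7} = \frac{3}{-7 + n}$)
$t^{2}{\left(5 \right)} - u{\left(94 \right)} = \left(\frac{3}{-7 + 5}\right)^{2} - 7 \cdot 94^{2} = \left(\frac{3}{-2}\right)^{2} - 7 \cdot 8836 = \left(3 \left(- \frac{1}{2}\right)\right)^{2} - 61852 = \left(- \frac{3}{2}\right)^{2} - 61852 = \frac{9}{4} - 61852 = - \frac{247399}{4}$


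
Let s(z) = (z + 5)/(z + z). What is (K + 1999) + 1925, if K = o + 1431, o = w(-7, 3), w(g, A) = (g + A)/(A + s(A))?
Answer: 69603/13 ≈ 5354.1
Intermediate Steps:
s(z) = (5 + z)/(2*z) (s(z) = (5 + z)/((2*z)) = (5 + z)*(1/(2*z)) = (5 + z)/(2*z))
w(g, A) = (A + g)/(A + (5 + A)/(2*A)) (w(g, A) = (g + A)/(A + (5 + A)/(2*A)) = (A + g)/(A + (5 + A)/(2*A)))
o = -12/13 (o = 2*3*(3 - 7)/(5 + 3 + 2*3²) = 2*3*(-4)/(5 + 3 + 2*9) = 2*3*(-4)/(5 + 3 + 18) = 2*3*(-4)/26 = 2*3*(1/26)*(-4) = -12/13 ≈ -0.92308)
K = 18591/13 (K = -12/13 + 1431 = 18591/13 ≈ 1430.1)
(K + 1999) + 1925 = (18591/13 + 1999) + 1925 = 44578/13 + 1925 = 69603/13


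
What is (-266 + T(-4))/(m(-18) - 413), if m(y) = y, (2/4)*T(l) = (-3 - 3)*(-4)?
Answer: 218/431 ≈ 0.50580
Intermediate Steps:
T(l) = 48 (T(l) = 2*((-3 - 3)*(-4)) = 2*(-6*(-4)) = 2*24 = 48)
(-266 + T(-4))/(m(-18) - 413) = (-266 + 48)/(-18 - 413) = -218/(-431) = -218*(-1/431) = 218/431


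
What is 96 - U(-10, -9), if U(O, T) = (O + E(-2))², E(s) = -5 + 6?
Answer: 15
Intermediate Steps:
E(s) = 1
U(O, T) = (1 + O)² (U(O, T) = (O + 1)² = (1 + O)²)
96 - U(-10, -9) = 96 - (1 - 10)² = 96 - 1*(-9)² = 96 - 1*81 = 96 - 81 = 15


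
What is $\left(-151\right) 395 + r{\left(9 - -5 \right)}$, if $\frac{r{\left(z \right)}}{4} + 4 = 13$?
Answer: $-59609$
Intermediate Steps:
$r{\left(z \right)} = 36$ ($r{\left(z \right)} = -16 + 4 \cdot 13 = -16 + 52 = 36$)
$\left(-151\right) 395 + r{\left(9 - -5 \right)} = \left(-151\right) 395 + 36 = -59645 + 36 = -59609$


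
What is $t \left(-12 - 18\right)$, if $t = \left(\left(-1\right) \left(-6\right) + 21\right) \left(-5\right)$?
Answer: $4050$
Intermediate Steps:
$t = -135$ ($t = \left(6 + 21\right) \left(-5\right) = 27 \left(-5\right) = -135$)
$t \left(-12 - 18\right) = - 135 \left(-12 - 18\right) = \left(-135\right) \left(-30\right) = 4050$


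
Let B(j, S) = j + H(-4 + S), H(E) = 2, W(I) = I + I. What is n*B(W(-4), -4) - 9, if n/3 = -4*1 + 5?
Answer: -27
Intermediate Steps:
W(I) = 2*I
n = 3 (n = 3*(-4*1 + 5) = 3*(-4 + 5) = 3*1 = 3)
B(j, S) = 2 + j (B(j, S) = j + 2 = 2 + j)
n*B(W(-4), -4) - 9 = 3*(2 + 2*(-4)) - 9 = 3*(2 - 8) - 9 = 3*(-6) - 9 = -18 - 9 = -27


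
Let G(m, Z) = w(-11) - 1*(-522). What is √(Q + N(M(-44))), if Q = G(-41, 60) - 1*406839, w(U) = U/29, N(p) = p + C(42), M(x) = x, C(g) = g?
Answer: I*√341714598/29 ≈ 637.43*I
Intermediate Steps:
N(p) = 42 + p (N(p) = p + 42 = 42 + p)
w(U) = U/29 (w(U) = U*(1/29) = U/29)
G(m, Z) = 15127/29 (G(m, Z) = (1/29)*(-11) - 1*(-522) = -11/29 + 522 = 15127/29)
Q = -11783204/29 (Q = 15127/29 - 1*406839 = 15127/29 - 406839 = -11783204/29 ≈ -4.0632e+5)
√(Q + N(M(-44))) = √(-11783204/29 + (42 - 44)) = √(-11783204/29 - 2) = √(-11783262/29) = I*√341714598/29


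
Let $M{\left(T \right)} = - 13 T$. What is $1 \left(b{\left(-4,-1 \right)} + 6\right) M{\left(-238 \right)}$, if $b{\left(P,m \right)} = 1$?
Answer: $21658$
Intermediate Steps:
$1 \left(b{\left(-4,-1 \right)} + 6\right) M{\left(-238 \right)} = 1 \left(1 + 6\right) \left(\left(-13\right) \left(-238\right)\right) = 1 \cdot 7 \cdot 3094 = 7 \cdot 3094 = 21658$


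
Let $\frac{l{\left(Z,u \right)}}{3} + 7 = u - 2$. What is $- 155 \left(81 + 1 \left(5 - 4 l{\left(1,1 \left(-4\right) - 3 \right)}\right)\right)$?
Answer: $-43090$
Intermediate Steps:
$l{\left(Z,u \right)} = -27 + 3 u$ ($l{\left(Z,u \right)} = -21 + 3 \left(u - 2\right) = -21 + 3 \left(-2 + u\right) = -21 + \left(-6 + 3 u\right) = -27 + 3 u$)
$- 155 \left(81 + 1 \left(5 - 4 l{\left(1,1 \left(-4\right) - 3 \right)}\right)\right) = - 155 \left(81 + 1 \left(5 - 4 \left(-27 + 3 \left(1 \left(-4\right) - 3\right)\right)\right)\right) = - 155 \left(81 + 1 \left(5 - 4 \left(-27 + 3 \left(-4 - 3\right)\right)\right)\right) = - 155 \left(81 + 1 \left(5 - 4 \left(-27 + 3 \left(-7\right)\right)\right)\right) = - 155 \left(81 + 1 \left(5 - 4 \left(-27 - 21\right)\right)\right) = - 155 \left(81 + 1 \left(5 - -192\right)\right) = - 155 \left(81 + 1 \left(5 + 192\right)\right) = - 155 \left(81 + 1 \cdot 197\right) = - 155 \left(81 + 197\right) = \left(-155\right) 278 = -43090$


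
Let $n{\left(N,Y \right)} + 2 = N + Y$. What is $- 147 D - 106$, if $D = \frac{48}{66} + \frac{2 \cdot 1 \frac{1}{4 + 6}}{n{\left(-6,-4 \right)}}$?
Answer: $- \frac{46301}{220} \approx -210.46$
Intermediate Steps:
$n{\left(N,Y \right)} = -2 + N + Y$ ($n{\left(N,Y \right)} = -2 + \left(N + Y\right) = -2 + N + Y$)
$D = \frac{469}{660}$ ($D = \frac{48}{66} + \frac{2 \cdot 1 \frac{1}{4 + 6}}{-2 - 6 - 4} = 48 \cdot \frac{1}{66} + \frac{2 \cdot 1 \cdot \frac{1}{10}}{-12} = \frac{8}{11} + 2 \cdot 1 \cdot \frac{1}{10} \left(- \frac{1}{12}\right) = \frac{8}{11} + 2 \cdot \frac{1}{10} \left(- \frac{1}{12}\right) = \frac{8}{11} + \frac{1}{5} \left(- \frac{1}{12}\right) = \frac{8}{11} - \frac{1}{60} = \frac{469}{660} \approx 0.71061$)
$- 147 D - 106 = \left(-147\right) \frac{469}{660} - 106 = - \frac{22981}{220} - 106 = - \frac{46301}{220}$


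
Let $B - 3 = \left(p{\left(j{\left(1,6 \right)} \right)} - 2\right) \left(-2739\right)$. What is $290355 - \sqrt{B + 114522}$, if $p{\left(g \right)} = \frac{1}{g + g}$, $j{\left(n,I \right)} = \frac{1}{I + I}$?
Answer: $290355 - \sqrt{103569} \approx 2.9003 \cdot 10^{5}$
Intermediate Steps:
$j{\left(n,I \right)} = \frac{1}{2 I}$
$p{\left(g \right)} = \frac{1}{2 g}$
$B = -10953$ ($B = 3 + \left(\frac{1}{2 \frac{1}{2 \cdot 6}} - 2\right) \left(-2739\right) = 3 + \left(\frac{1}{2 \cdot \frac{1}{2} \cdot \frac{1}{6}} - 2\right) \left(-2739\right) = 3 + \left(\frac{\frac{1}{\frac{1}{12}}}{2} - 2\right) \left(-2739\right) = 3 + \left(\frac{1}{2} \cdot 12 - 2\right) \left(-2739\right) = 3 + \left(6 - 2\right) \left(-2739\right) = 3 + 4 \left(-2739\right) = 3 - 10956 = -10953$)
$290355 - \sqrt{B + 114522} = 290355 - \sqrt{-10953 + 114522} = 290355 - \sqrt{103569}$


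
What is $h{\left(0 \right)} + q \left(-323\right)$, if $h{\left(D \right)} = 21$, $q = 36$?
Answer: $-11607$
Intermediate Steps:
$h{\left(0 \right)} + q \left(-323\right) = 21 + 36 \left(-323\right) = 21 - 11628 = -11607$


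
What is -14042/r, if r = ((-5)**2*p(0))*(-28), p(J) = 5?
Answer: 1003/250 ≈ 4.0120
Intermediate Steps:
r = -3500 (r = ((-5)**2*5)*(-28) = (25*5)*(-28) = 125*(-28) = -3500)
-14042/r = -14042/(-3500) = -14042*(-1/3500) = 1003/250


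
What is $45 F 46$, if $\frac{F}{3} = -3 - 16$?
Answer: $-117990$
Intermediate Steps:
$F = -57$ ($F = 3 \left(-3 - 16\right) = 3 \left(-19\right) = -57$)
$45 F 46 = 45 \left(-57\right) 46 = \left(-2565\right) 46 = -117990$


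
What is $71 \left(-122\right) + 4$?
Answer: $-8658$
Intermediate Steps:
$71 \left(-122\right) + 4 = -8662 + 4 = -8658$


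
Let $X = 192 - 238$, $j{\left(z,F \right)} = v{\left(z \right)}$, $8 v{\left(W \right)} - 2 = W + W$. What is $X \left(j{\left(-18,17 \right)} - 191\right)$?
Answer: $\frac{17963}{2} \approx 8981.5$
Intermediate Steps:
$v{\left(W \right)} = \frac{1}{4} + \frac{W}{4}$ ($v{\left(W \right)} = \frac{1}{4} + \frac{W + W}{8} = \frac{1}{4} + \frac{2 W}{8} = \frac{1}{4} + \frac{W}{4}$)
$j{\left(z,F \right)} = \frac{1}{4} + \frac{z}{4}$
$X = -46$
$X \left(j{\left(-18,17 \right)} - 191\right) = - 46 \left(\left(\frac{1}{4} + \frac{1}{4} \left(-18\right)\right) - 191\right) = - 46 \left(\left(\frac{1}{4} - \frac{9}{2}\right) - 191\right) = - 46 \left(- \frac{17}{4} - 191\right) = \left(-46\right) \left(- \frac{781}{4}\right) = \frac{17963}{2}$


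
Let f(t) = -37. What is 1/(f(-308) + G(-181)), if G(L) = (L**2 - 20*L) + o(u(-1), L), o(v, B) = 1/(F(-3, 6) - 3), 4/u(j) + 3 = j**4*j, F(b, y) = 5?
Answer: 2/72689 ≈ 2.7514e-5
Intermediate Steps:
u(j) = 4/(-3 + j**5) (u(j) = 4/(-3 + j**4*j) = 4/(-3 + j**5))
o(v, B) = 1/2 (o(v, B) = 1/(5 - 3) = 1/2)
G(L) = 1/2 + L**2 - 20*L (G(L) = (L**2 - 20*L) + 1/2 = 1/2 + L**2 - 20*L)
1/(f(-308) + G(-181)) = 1/(-37 + (1/2 + (-181)**2 - 20*(-181))) = 1/(-37 + (1/2 + 32761 + 3620)) = 1/(-37 + 72763/2) = 1/(72689/2) = 2/72689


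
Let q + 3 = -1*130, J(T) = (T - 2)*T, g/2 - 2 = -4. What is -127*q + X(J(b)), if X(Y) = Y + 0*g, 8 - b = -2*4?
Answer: 17115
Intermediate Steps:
b = 16 (b = 8 - (-2)*4 = 8 - 1*(-8) = 8 + 8 = 16)
g = -4 (g = 4 + 2*(-4) = 4 - 8 = -4)
J(T) = T*(-2 + T) (J(T) = (-2 + T)*T = T*(-2 + T))
q = -133 (q = -3 - 1*130 = -3 - 130 = -133)
X(Y) = Y (X(Y) = Y + 0*(-4) = Y + 0 = Y)
-127*q + X(J(b)) = -127*(-133) + 16*(-2 + 16) = 16891 + 16*14 = 16891 + 224 = 17115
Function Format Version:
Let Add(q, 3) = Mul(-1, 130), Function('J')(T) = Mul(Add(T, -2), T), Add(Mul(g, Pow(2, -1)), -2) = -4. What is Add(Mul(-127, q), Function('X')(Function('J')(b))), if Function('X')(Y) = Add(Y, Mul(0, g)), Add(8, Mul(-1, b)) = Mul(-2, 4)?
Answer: 17115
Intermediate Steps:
b = 16 (b = Add(8, Mul(-1, Mul(-2, 4))) = Add(8, Mul(-1, -8)) = Add(8, 8) = 16)
g = -4 (g = Add(4, Mul(2, -4)) = Add(4, -8) = -4)
Function('J')(T) = Mul(T, Add(-2, T)) (Function('J')(T) = Mul(Add(-2, T), T) = Mul(T, Add(-2, T)))
q = -133 (q = Add(-3, Mul(-1, 130)) = Add(-3, -130) = -133)
Function('X')(Y) = Y (Function('X')(Y) = Add(Y, Mul(0, -4)) = Add(Y, 0) = Y)
Add(Mul(-127, q), Function('X')(Function('J')(b))) = Add(Mul(-127, -133), Mul(16, Add(-2, 16))) = Add(16891, Mul(16, 14)) = Add(16891, 224) = 17115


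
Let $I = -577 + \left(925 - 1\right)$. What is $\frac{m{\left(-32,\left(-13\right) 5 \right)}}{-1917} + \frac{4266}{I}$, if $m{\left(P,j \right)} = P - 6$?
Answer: $\frac{8191108}{665199} \approx 12.314$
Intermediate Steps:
$I = 347$ ($I = -577 + 924 = 347$)
$m{\left(P,j \right)} = -6 + P$ ($m{\left(P,j \right)} = P - 6 = -6 + P$)
$\frac{m{\left(-32,\left(-13\right) 5 \right)}}{-1917} + \frac{4266}{I} = \frac{-6 - 32}{-1917} + \frac{4266}{347} = \left(-38\right) \left(- \frac{1}{1917}\right) + 4266 \cdot \frac{1}{347} = \frac{38}{1917} + \frac{4266}{347} = \frac{8191108}{665199}$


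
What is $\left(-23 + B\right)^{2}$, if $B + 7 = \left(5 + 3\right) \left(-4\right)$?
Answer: $3844$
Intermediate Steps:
$B = -39$ ($B = -7 + \left(5 + 3\right) \left(-4\right) = -7 + 8 \left(-4\right) = -7 - 32 = -39$)
$\left(-23 + B\right)^{2} = \left(-23 - 39\right)^{2} = \left(-62\right)^{2} = 3844$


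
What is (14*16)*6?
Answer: 1344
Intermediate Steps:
(14*16)*6 = 224*6 = 1344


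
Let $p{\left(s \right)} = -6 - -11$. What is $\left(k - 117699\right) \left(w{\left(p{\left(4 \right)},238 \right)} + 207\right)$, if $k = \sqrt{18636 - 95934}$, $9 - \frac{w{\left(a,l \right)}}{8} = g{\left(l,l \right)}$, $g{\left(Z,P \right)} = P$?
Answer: $191260875 - 1625 i \sqrt{77298} \approx 1.9126 \cdot 10^{8} - 4.5179 \cdot 10^{5} i$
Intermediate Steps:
$p{\left(s \right)} = 5$ ($p{\left(s \right)} = -6 + 11 = 5$)
$w{\left(a,l \right)} = 72 - 8 l$
$k = i \sqrt{77298}$ ($k = \sqrt{-77298} = i \sqrt{77298} \approx 278.03 i$)
$\left(k - 117699\right) \left(w{\left(p{\left(4 \right)},238 \right)} + 207\right) = \left(i \sqrt{77298} - 117699\right) \left(\left(72 - 1904\right) + 207\right) = \left(-117699 + i \sqrt{77298}\right) \left(\left(72 - 1904\right) + 207\right) = \left(-117699 + i \sqrt{77298}\right) \left(-1832 + 207\right) = \left(-117699 + i \sqrt{77298}\right) \left(-1625\right) = 191260875 - 1625 i \sqrt{77298}$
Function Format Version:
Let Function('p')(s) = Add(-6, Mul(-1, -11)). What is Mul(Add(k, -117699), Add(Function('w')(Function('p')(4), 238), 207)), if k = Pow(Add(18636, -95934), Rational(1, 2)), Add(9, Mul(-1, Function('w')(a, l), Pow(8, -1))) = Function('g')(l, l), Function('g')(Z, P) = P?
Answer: Add(191260875, Mul(-1625, I, Pow(77298, Rational(1, 2)))) ≈ Add(1.9126e+8, Mul(-4.5179e+5, I))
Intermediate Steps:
Function('p')(s) = 5 (Function('p')(s) = Add(-6, 11) = 5)
Function('w')(a, l) = Add(72, Mul(-8, l))
k = Mul(I, Pow(77298, Rational(1, 2))) (k = Pow(-77298, Rational(1, 2)) = Mul(I, Pow(77298, Rational(1, 2))) ≈ Mul(278.03, I))
Mul(Add(k, -117699), Add(Function('w')(Function('p')(4), 238), 207)) = Mul(Add(Mul(I, Pow(77298, Rational(1, 2))), -117699), Add(Add(72, Mul(-8, 238)), 207)) = Mul(Add(-117699, Mul(I, Pow(77298, Rational(1, 2)))), Add(Add(72, -1904), 207)) = Mul(Add(-117699, Mul(I, Pow(77298, Rational(1, 2)))), Add(-1832, 207)) = Mul(Add(-117699, Mul(I, Pow(77298, Rational(1, 2)))), -1625) = Add(191260875, Mul(-1625, I, Pow(77298, Rational(1, 2))))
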